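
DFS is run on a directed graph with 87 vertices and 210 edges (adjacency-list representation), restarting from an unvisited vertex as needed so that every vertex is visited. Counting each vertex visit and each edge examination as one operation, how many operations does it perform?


A full DFS traversal processes each vertex exactly once (push/pop on stack).
Each directed edge is examined once.
V = 87, E = 210
V + E = 297


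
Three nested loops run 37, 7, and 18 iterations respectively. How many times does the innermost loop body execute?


Loop 1 (outermost): 37 iterations
Loop 2 (middle): 7 iterations per outer
Loop 3 (innermost): 18 iterations per middle
Total = 37 * 7 * 18 = 4662


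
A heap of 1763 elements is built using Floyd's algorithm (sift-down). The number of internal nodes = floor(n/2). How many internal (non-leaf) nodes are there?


Leaf nodes occupy roughly half the array.
Sift-down is called for each internal node, starting from the last one.
Internal nodes = floor(n/2) = floor(1763/2) = 881


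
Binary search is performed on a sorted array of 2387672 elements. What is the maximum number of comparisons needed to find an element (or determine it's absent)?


Binary search halves the search space each comparison:
  Step 1: search space = 2387672 -> 1193836
  Step 2: search space = 1193836 -> 596918
  Step 3: search space = 596918 -> 298459
  Step 4: search space = 298459 -> 149229
  Step 5: search space = 149229 -> 74614
  Step 6: search space = 74614 -> 37307
  Step 7: search space = 37307 -> 18653
  Step 8: search space = 18653 -> 9326
  Step 9: search space = 9326 -> 4663
  Step 10: search space = 4663 -> 2331
  Step 11: search space = 2331 -> 1165
  Step 12: search space = 1165 -> 582
  Step 13: search space = 582 -> 291
  Step 14: search space = 291 -> 145
  Step 15: search space = 145 -> 72
  Step 16: search space = 72 -> 36
  Step 17: search space = 36 -> 18
  Step 18: search space = 18 -> 9
  Step 19: search space = 9 -> 4
  Step 20: search space = 4 -> 2
  Step 21: search space = 2 -> 1
  Step 22: search space = 1 (final check)
Maximum comparisons = floor(log2(2387672)) + 1 = 21 + 1 = 22


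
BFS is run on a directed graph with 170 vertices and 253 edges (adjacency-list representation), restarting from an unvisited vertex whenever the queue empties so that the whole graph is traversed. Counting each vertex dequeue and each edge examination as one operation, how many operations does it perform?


A full BFS traversal dequeues each vertex exactly once and examines each directed edge exactly once.
V = 170 (vertex processing cost)
E = 253 (edge examination cost)
Total operations proportional to V + E = 170 + 253 = 423


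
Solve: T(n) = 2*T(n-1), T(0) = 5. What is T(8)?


Unrolling:
T(8) = 2*T(7) = 2^2*T(6) = ... = 2^8*T(0)
= 2^8 * 5
= 256 * 5 = 1280


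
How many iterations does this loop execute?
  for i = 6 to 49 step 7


The loop variable i takes values starting at 6 and increments by 7 each iteration.
Sequence: i = 6, 13, 20, 27, 34, 41, 48
The upper bound 49 is inclusive, so the count is floor((last - first) / step) + 1:
floor((49 - 6) / 7) + 1 = floor(43/7) + 1 = 6 + 1 = 7


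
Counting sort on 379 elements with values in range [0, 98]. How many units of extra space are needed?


Output array size: 379 (to store sorted result)
Count array size: 99 (one slot per possible value, range 0 to 98)
Total extra space = 379 + 99 = 478


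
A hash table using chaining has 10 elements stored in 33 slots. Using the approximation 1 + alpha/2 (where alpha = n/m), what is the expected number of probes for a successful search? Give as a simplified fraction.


Load factor alpha = n/m = 10/33
Expected probes = 1 + alpha/2 = 1 + 10/(2*33)
= 1 + 10/66
= 66/66 + 10/66
= 76/66
Simplify: 38/33


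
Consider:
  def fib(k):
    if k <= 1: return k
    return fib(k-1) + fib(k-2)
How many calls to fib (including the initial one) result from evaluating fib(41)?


Let C(m) = total calls to evaluate fib(m). Then C(0)=C(1)=1, and
C(m) = 1 + C(m-1) + C(m-2) for m >= 2.
Build the table (each entry = 1 + previous two):
  C(0) = 1
  C(1) = 1
  C(2) = 1 + 1 + 1 = 3
  C(3) = 1 + 3 + 1 = 5
  C(4) = 1 + 5 + 3 = 9
  C(5) = 1 + 9 + 5 = 15
  C(6) = 1 + 15 + 9 = 25
  C(7) = 1 + 25 + 15 = 41
  C(8) = 1 + 41 + 25 = 67
  C(9) = 1 + 67 + 41 = 109
  C(10) = 1 + 109 + 67 = 177
  C(11) = 1 + 177 + 109 = 287
  C(12) = 1 + 287 + 177 = 465
  C(13) = 1 + 465 + 287 = 753
  C(14) = 1 + 753 + 465 = 1219
  C(15) = 1 + 1219 + 753 = 1973
  C(16) = 1 + 1973 + 1219 = 3193
  C(17) = 1 + 3193 + 1973 = 5167
  C(18) = 1 + 5167 + 3193 = 8361
  C(19) = 1 + 8361 + 5167 = 13529
  C(20) = 1 + 13529 + 8361 = 21891
  C(21) = 1 + 21891 + 13529 = 35421
  C(22) = 1 + 35421 + 21891 = 57313
  C(23) = 1 + 57313 + 35421 = 92735
  C(24) = 1 + 92735 + 57313 = 150049
  C(25) = 1 + 150049 + 92735 = 242785
  C(26) = 1 + 242785 + 150049 = 392835
  C(27) = 1 + 392835 + 242785 = 635621
  C(28) = 1 + 635621 + 392835 = 1028457
  C(29) = 1 + 1028457 + 635621 = 1664079
  C(30) = 1 + 1664079 + 1028457 = 2692537
  C(31) = 1 + 2692537 + 1664079 = 4356617
  C(32) = 1 + 4356617 + 2692537 = 7049155
  C(33) = 1 + 7049155 + 4356617 = 11405773
  C(34) = 1 + 11405773 + 7049155 = 18454929
  C(35) = 1 + 18454929 + 11405773 = 29860703
  C(36) = 1 + 29860703 + 18454929 = 48315633
  C(37) = 1 + 48315633 + 29860703 = 78176337
  C(38) = 1 + 78176337 + 48315633 = 126491971
  C(39) = 1 + 126491971 + 78176337 = 204668309
  C(40) = 1 + 204668309 + 126491971 = 331160281
  C(41) = 1 + 331160281 + 204668309 = 535828591
Total calls for fib(41) = 535828591


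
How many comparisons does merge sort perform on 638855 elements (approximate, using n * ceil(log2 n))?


Recursion depth: ceil(log2(638855)) = 20
Each recursion level merges n = 638855 elements
Total = 638855 * 20 = 12777100


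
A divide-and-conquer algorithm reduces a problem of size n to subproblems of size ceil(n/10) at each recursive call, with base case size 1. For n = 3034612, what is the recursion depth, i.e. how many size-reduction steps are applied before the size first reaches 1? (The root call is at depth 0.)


Each step divides the size by 10 (rounding up); after k steps the size is ceil(n/10^k), which equals 1 exactly when 10^k >= n.
So the depth is the smallest k with 10^k >= 3034612, i.e. ceil(log_10(3034612)).
10^6 = 1000000 < 3034612 <= 10000000 = 10^7
Recursion depth = 7


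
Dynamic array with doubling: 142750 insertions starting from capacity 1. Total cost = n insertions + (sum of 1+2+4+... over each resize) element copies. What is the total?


n = 142750
Insertion costs: 142750
Resizes copy 1, 2, 4, ... up to the largest power of 2 that is <= n-1 = 142749, i.e. 131072.
Copy costs = 1 + 2 + 4 + 8 + 16 + 32 + 64 + 128 + 256 + 512 + 1024 + 2048 + 4096 + 8192 + 16384 + 32768 + 65536 + 131072 = 262143
Total = 142750 + 262143 = 404893


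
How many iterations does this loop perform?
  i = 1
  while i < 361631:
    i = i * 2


The loop variable doubles each iteration:
i = 1 -> 2 -> 4 -> 8 -> 16 -> 32 -> 64 -> 128 -> 256 -> 512 -> 1024 -> 2048 -> 4096 -> 8192 -> 16384 -> 32768 -> 65536 -> 131072 -> 262144 -> 524288 (stop, 524288 >= 361631)
Number of doublings = ceil(log2(361631)) = 19


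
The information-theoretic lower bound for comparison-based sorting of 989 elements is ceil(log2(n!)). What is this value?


A binary decision tree of height h has at most 2^h leaves and needs at least n! of them, so h >= ceil(log2(n!)).
989! is far too large to multiply out, so use Stirling's series:
  ln(n!) ~ n ln n - n + (1/2) ln(2 pi n) + 1/(12n)  (error below 1/(360 n^3), negligible here)
  ln(989) = 6.8966943
  n ln n = 989 * 6.8966943 = 6820.8307
  (1/2) ln(2 pi * 989) = (1/2) ln(6214.0703) = 4.3673
  1/(12*989) = 0.0001
  ln(989!) ~ 6820.8307 - 989 + 4.3673 + 0.0001 = 5836.1981
Convert to base 2: log2(989!) = 5836.1981 / ln 2 = 5836.1981 / 0.69314718 = 8419.8541
ceil(8419.8541) = 8420


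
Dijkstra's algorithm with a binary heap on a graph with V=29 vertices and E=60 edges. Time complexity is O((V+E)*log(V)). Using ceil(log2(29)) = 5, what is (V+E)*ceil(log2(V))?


Dijkstra with a binary heap: each vertex is extracted once, each edge may relax once.
Each heap operation costs O(log V).
V + E = 29 + 60 = 89
ceil(log2(29)) = 5 (since 2^4 = 16 < 29 <= 32 = 2^5)
Total heap work = (V+E) * ceil(log2(V)) = 89 * 5 = 445


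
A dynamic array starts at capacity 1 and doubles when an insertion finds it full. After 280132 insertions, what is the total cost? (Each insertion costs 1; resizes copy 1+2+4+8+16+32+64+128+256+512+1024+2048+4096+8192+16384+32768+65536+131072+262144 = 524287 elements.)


Insertion cost: 280132 (one per element)
Resizes occur just before inserting elements 2, 3, 5, 9, ...
Elements copied at each resize: 1 + 2 + 4 + 8 + 16 + 32 + 64 + 128 + 256 + 512 + 1024 + 2048 + 4096 + 8192 + 16384 + 32768 + 65536 + 131072 + 262144
Sum of copies = 524287 (geometric series: 2^k - 1)
Total = 280132 + 524287 = 804419


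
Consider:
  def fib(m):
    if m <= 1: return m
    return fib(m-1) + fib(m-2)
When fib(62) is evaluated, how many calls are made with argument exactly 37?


Let N(m) = number of times fib(m) is called while evaluating fib(62).
N(62) = 1 (the initial call).
N(61) = 1 (only fib(62) calls it).
For 1 <= m <= 60: fib(m) is called by fib(m+1) and fib(m+2), so
  N(m) = N(m+1) + N(m+2).
fib(0) is called only by fib(2), so N(0) = N(2).
Walk down from m=62:
  N(62)=1, N(61)=1, N(60)=2, N(59)=3, N(58)=5, N(57)=8, N(56)=13, N(55)=21, N(54)=34, N(53)=55, N(52)=89, N(51)=144, N(50)=233, N(49)=377, N(48)=610, N(47)=987, N(46)=1597, N(45)=2584, N(44)=4181, N(43)=6765, N(42)=10946, N(41)=17711, N(40)=28657, N(39)=46368, N(38)=75025, N(37)=121393
N(37) = 121393


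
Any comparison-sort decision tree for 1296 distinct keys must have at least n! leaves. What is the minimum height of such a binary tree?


A binary decision tree of height h has at most 2^h leaves and needs at least n! of them, so h >= ceil(log2(n!)).
1296! is far too large to multiply out, so use Stirling's series:
  ln(n!) ~ n ln n - n + (1/2) ln(2 pi n) + 1/(12n)  (error below 1/(360 n^3), negligible here)
  ln(1296) = 7.1670379
  n ln n = 1296 * 7.1670379 = 9288.4811
  (1/2) ln(2 pi * 1296) = (1/2) ln(8143.0082) = 4.5025
  1/(12*1296) = 0.0001
  ln(1296!) ~ 9288.4811 - 1296 + 4.5025 + 0.0001 = 7996.9837
Convert to base 2: log2(1296!) = 7996.9837 / ln 2 = 7996.9837 / 0.69314718 = 11537.2087
ceil(11537.2087) = 11538


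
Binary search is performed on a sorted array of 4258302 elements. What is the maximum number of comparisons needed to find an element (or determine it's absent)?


Binary search halves the search space each comparison:
  Step 1: search space = 4258302 -> 2129151
  Step 2: search space = 2129151 -> 1064575
  Step 3: search space = 1064575 -> 532287
  Step 4: search space = 532287 -> 266143
  Step 5: search space = 266143 -> 133071
  Step 6: search space = 133071 -> 66535
  Step 7: search space = 66535 -> 33267
  Step 8: search space = 33267 -> 16633
  Step 9: search space = 16633 -> 8316
  Step 10: search space = 8316 -> 4158
  Step 11: search space = 4158 -> 2079
  Step 12: search space = 2079 -> 1039
  Step 13: search space = 1039 -> 519
  Step 14: search space = 519 -> 259
  Step 15: search space = 259 -> 129
  Step 16: search space = 129 -> 64
  Step 17: search space = 64 -> 32
  Step 18: search space = 32 -> 16
  Step 19: search space = 16 -> 8
  Step 20: search space = 8 -> 4
  Step 21: search space = 4 -> 2
  Step 22: search space = 2 -> 1
  Step 23: search space = 1 (final check)
Maximum comparisons = floor(log2(4258302)) + 1 = 22 + 1 = 23


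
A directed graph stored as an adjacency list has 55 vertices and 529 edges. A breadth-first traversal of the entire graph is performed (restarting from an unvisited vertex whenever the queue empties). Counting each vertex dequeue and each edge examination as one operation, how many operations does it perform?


A full BFS traversal dequeues each vertex once and examines each edge once.
Vertex visits: 55
Edge visits: 529
V + E = 55 + 529 = 584


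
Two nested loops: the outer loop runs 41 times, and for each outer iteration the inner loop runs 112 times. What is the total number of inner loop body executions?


Outer loop: 41 iterations
Inner loop: 112 iterations per outer iteration
Total = 41 * 112 = 4592


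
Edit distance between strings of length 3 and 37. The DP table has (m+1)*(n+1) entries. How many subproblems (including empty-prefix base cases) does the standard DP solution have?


The table includes base cases (empty prefixes).
Rows: (m+1) = 4
Columns: (n+1) = 38
Total = 4 * 38 = 152


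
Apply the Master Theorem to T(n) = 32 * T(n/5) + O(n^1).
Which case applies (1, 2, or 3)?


The Master Theorem: T(n) = a*T(n/b) + O(n^c)
  a = 32, b = 5, c = 1
log_b(a) = log_5(32) ~ 2.153
Compare b^c with a: 5^1 = 5 < 32, so c < log_b(a).
Since c < log_b(a), Case 1 applies.
T(n) = O(n^(log_5 32)) ~ O(n^2.153)
Master Theorem case = 1


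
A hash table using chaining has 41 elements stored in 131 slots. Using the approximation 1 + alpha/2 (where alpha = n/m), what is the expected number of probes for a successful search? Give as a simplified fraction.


Load factor alpha = n/m = 41/131
Expected probes = 1 + alpha/2 = 1 + 41/(2*131)
= 1 + 41/262
= 262/262 + 41/262
= 303/262


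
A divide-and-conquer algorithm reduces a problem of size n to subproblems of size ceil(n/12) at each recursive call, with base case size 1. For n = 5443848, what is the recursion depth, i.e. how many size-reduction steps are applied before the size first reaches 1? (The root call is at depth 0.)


Each step divides the size by 12 (rounding up); after k steps the size is ceil(n/12^k), which equals 1 exactly when 12^k >= n.
So the depth is the smallest k with 12^k >= 5443848, i.e. ceil(log_12(5443848)).
12^6 = 2985984 < 5443848 <= 35831808 = 12^7
Recursion depth = 7


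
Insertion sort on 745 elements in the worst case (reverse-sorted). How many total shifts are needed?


In the worst case (reverse-sorted), each element shifts past all previous:
  Element 1: 1 shifts
  Element 2: 2 shifts
  Element 3: 3 shifts
  Element 4: 4 shifts
  Element 5: 5 shifts
  ...
  Element 744: 744 shifts
Total = 1 + 2 + ... + 744
= 745*(745-1)/2 = 277140


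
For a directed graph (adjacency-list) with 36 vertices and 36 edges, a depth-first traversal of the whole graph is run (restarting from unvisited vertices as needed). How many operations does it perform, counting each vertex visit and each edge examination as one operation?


A full DFS traversal visits each vertex once and examines each edge once.
V = 36
E = 36
Sum = 36 + 36 = 72


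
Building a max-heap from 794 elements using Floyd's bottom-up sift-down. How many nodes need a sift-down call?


In a heap of 794 elements (0-indexed array):
  Last element index: 793
  Parent of last element: floor((793 - 1) / 2) = 396
  Internal nodes: indices 0 to 396
  Count = floor(794/2) = 397


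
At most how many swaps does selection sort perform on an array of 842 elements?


Each of the 841 passes places one element in its final position.
Pass 1: swap minimum into position 0
Pass 2: swap minimum of remaining into position 1
...
Pass 841: last two elements, one swap
Maximum swaps = 842 - 1 = 841


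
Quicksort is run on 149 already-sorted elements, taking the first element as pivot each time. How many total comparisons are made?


Sum of comparisons per partition:
148 + 147 + ... + 1 + 0
= 149 * (149 - 1) / 2
= 149 * 148 / 2
= 11026


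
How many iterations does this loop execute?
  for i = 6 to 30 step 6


The loop variable i takes values starting at 6 and increments by 6 each iteration.
Sequence: i = 6, 12, 18, 24, 30
The upper bound 30 is inclusive, so the count is floor((last - first) / step) + 1:
floor((30 - 6) / 6) + 1 = floor(24/6) + 1 = 4 + 1 = 5


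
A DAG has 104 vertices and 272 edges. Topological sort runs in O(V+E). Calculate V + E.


V = 104 (vertex processing)
E = 272 (edge processing)
V + E = 104 + 272 = 376


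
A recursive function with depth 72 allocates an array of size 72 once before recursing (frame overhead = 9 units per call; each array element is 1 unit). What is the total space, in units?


Array allocation: 72 units (allocated once)
Stack frames: 72 deep * 9 per frame = 648 units
Total = 72 + 648 = 720


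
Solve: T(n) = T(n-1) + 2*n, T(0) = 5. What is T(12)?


Expanding the recurrence:
T(12) = T(11) + 2*12
       = T(10) + 2*11 + 2*12
       ...
       = T(0) + 2*(1 + 2 + ... + 12)
       = 5 + 2 * 12*13/2
       = 5 + 2 * 78
       = 5 + 156 = 161


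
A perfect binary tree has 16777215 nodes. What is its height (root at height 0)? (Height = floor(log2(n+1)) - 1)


For a perfect binary tree of height h: n = 2^(h+1) - 1, so h = log2(n+1) - 1.
  n + 1 = 16777216 = 2^24
  log2(16777216) = 24
  height = 24 - 1 = 23


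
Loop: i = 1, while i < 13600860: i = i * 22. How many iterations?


i multiplies by 22 each step:
i = 1 -> 22 -> 484 -> 10648 -> 234256 -> 5153632 -> 113379904 (stop)
Iterations = ceil(log_22(13600860)) = 6


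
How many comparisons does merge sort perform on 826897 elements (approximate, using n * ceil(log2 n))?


Recursion depth: ceil(log2(826897)) = 20
Each recursion level merges n = 826897 elements
Total = 826897 * 20 = 16537940


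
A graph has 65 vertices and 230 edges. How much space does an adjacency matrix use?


Adjacency matrix: V x V grid of entries
Space = V^2 = 65^2 = 65 * 65 = 4225


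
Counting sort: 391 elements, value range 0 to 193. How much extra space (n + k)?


n = 391 (output array)
k = 194 (count array for 194 distinct values)
Extra space = 391 + 194 = 585


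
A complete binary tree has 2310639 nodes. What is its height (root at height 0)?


In a complete binary tree, level k holds nodes 2^k .. 2^(k+1)-1 (1-indexed).
Height = floor(log2(n)) = floor(log2(2310639)) = 21
Check: 2^21 = 2097152 <= 2310639 < 4194304 = 2^22


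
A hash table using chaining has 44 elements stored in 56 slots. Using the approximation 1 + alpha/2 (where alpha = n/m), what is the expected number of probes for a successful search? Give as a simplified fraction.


Load factor alpha = n/m = 44/56
Expected probes = 1 + alpha/2 = 1 + 44/(2*56)
= 1 + 44/112
= 112/112 + 44/112
= 156/112
Simplify: 39/28


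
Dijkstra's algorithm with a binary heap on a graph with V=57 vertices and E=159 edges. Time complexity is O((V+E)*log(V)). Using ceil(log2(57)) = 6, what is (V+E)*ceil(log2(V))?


Dijkstra with a binary heap: each vertex is extracted once, each edge may relax once.
Each heap operation costs O(log V).
V + E = 57 + 159 = 216
ceil(log2(57)) = 6 (since 2^5 = 32 < 57 <= 64 = 2^6)
Total heap work = (V+E) * ceil(log2(V)) = 216 * 6 = 1296


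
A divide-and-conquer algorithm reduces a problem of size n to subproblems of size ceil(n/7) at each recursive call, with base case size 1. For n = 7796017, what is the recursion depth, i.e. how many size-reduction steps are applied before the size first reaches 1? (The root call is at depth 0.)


Each step divides the size by 7 (rounding up); after k steps the size is ceil(n/7^k), which equals 1 exactly when 7^k >= n.
So the depth is the smallest k with 7^k >= 7796017, i.e. ceil(log_7(7796017)).
7^8 = 5764801 < 7796017 <= 40353607 = 7^9
Recursion depth = 9


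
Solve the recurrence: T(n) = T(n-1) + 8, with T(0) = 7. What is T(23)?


Unrolling the recurrence:
T(23) = T(22) + 8
       = T(21) + 8 + 8
       = T(20) + 8*3
       ...
       = T(0) + 8*23
       = 7 + 184 = 191


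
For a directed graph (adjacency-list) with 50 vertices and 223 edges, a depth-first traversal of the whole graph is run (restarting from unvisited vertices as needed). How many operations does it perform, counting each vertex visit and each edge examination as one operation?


A full DFS traversal visits each vertex once and examines each edge once.
V = 50
E = 223
Sum = 50 + 223 = 273


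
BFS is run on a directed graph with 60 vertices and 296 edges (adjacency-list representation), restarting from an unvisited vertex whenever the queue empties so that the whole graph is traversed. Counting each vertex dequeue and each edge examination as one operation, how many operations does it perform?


A full BFS traversal dequeues each vertex exactly once and examines each directed edge exactly once.
V = 60 (vertex processing cost)
E = 296 (edge examination cost)
Total operations proportional to V + E = 60 + 296 = 356


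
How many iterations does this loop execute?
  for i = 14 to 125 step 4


The loop variable i takes values starting at 14 and increments by 4 each iteration.
Sequence: i = 14, 18, 22, 26, 30, 34, 38, 42, 46, ...
The upper bound 125 is inclusive, so the count is floor((last - first) / step) + 1:
floor((125 - 14) / 4) + 1 = floor(111/4) + 1 = 27 + 1 = 28


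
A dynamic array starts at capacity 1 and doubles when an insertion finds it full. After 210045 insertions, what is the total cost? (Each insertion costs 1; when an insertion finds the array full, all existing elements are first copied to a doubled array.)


Insertion cost: 210045 (one per element)
Resizes occur just before inserting elements 2, 3, 5, 9, ...
Elements copied at each resize: 1 + 2 + 4 + 8 + 16 + 32 + 64 + 128 + 256 + 512 + 1024 + 2048 + 4096 + 8192 + 16384 + 32768 + 65536 + 131072
Sum of copies = 262143 (geometric series: 2^k - 1)
Total = 210045 + 262143 = 472188


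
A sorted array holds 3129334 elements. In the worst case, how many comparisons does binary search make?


Halving sequence: 3129334 -> 1564667 -> 782333 -> 391166 -> 195583 -> 97791 -> 48895 -> 24447 -> 12223 -> 6111 -> 3055 -> 1527 -> 763 -> 381 -> 190 -> 95 -> 47 -> 23 -> 11 -> 5 -> 2 -> 1
Number of halvings = 21
Max comparisons = 21 + 1 = 22


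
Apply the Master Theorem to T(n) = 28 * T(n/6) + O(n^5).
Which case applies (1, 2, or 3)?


The Master Theorem: T(n) = a*T(n/b) + O(n^c)
  a = 28, b = 6, c = 5
log_b(a) = log_6(28) ~ 1.86
Compare b^c with a: 6^5 = 7776 > 28, so c > log_b(a).
Since c > log_b(a), Case 3 applies.
T(n) = O(n^5)
Master Theorem case = 3


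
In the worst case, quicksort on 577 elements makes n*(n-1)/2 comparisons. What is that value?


Sum of comparisons per partition:
576 + 575 + ... + 1 + 0
= 577 * (577 - 1) / 2
= 577 * 576 / 2
= 166176


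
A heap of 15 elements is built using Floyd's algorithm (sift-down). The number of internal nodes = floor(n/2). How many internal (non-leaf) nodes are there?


Leaf nodes occupy roughly half the array.
Sift-down is called for each internal node, starting from the last one.
Internal nodes = floor(n/2) = floor(15/2) = 7


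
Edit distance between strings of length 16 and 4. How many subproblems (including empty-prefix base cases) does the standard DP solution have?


The table includes base cases (empty prefixes).
Rows: (m+1) = 17
Columns: (n+1) = 5
Total = 17 * 5 = 85


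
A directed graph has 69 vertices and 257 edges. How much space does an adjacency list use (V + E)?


Adjacency list: one list head per vertex + one entry per edge
Vertex heads: 69
Edge entries: 257
Total = 69 + 257 = 326


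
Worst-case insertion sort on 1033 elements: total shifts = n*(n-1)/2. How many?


Sum of shifts = 1 + 2 + 3 + ... + 1032
= 1033 * 1032 / 2
= 1066056 / 2
= 533028


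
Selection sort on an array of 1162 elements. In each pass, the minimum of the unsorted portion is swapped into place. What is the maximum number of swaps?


Selection sort performs one swap per pass:
  Pass 1: find min in positions 0 to 1161, swap with position 0
  Pass 2: find min in positions 1 to 1161, swap with position 1
  Pass 3: find min in positions 2 to 1161, swap with position 2
  Pass 4: find min in positions 3 to 1161, swap with position 3
  Pass 5: find min in positions 4 to 1161, swap with position 4
  ... (1156 more passes)
Total passes (and swaps) = n - 1 = 1162 - 1 = 1161


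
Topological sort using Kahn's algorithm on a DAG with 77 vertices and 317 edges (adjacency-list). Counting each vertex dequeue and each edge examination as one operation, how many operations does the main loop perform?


Kahn's algorithm:
  1. Compute in-degrees: O(V + E)
  2. Process queue: each vertex dequeued once (O(V))
     each edge examined once (O(E))
Total = V + E = 77 + 317 = 394


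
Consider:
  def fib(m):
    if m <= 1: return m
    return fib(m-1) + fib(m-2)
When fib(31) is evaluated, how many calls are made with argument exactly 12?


Let N(m) = number of times fib(m) is called while evaluating fib(31).
N(31) = 1 (the initial call).
N(30) = 1 (only fib(31) calls it).
For 1 <= m <= 29: fib(m) is called by fib(m+1) and fib(m+2), so
  N(m) = N(m+1) + N(m+2).
fib(0) is called only by fib(2), so N(0) = N(2).
Walk down from m=31:
  N(31)=1, N(30)=1, N(29)=2, N(28)=3, N(27)=5, N(26)=8, N(25)=13, N(24)=21, N(23)=34, N(22)=55, N(21)=89, N(20)=144, N(19)=233, N(18)=377, N(17)=610, N(16)=987, N(15)=1597, N(14)=2584, N(13)=4181, N(12)=6765
N(12) = 6765


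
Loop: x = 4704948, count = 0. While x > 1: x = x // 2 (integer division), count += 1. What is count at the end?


The variable x halves each step:
x = 4704948 -> 2352474 -> 1176237 -> 588118 -> 294059 -> 147029 -> 73514 -> 36757 -> 18378 -> 9189 -> 4594 -> 2297 -> 1148 -> 574 -> 287 -> 143 -> 71 -> 35 -> 17 -> 8 -> 4 -> 2 -> 1
Number of halvings = floor(log2(4704948)) = 22


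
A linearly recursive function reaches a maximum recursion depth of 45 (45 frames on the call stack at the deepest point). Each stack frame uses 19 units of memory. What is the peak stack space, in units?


Maximum recursion depth = 45 frames
Memory per frame = 19 units
Total stack space = depth * frame_size
= 45 * 19 = 855


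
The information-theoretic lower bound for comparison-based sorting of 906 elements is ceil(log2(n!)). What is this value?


A binary decision tree of height h has at most 2^h leaves and needs at least n! of them, so h >= ceil(log2(n!)).
906! is far too large to multiply out, so use Stirling's series:
  ln(n!) ~ n ln n - n + (1/2) ln(2 pi n) + 1/(12n)  (error below 1/(360 n^3), negligible here)
  ln(906) = 6.8090393
  n ln n = 906 * 6.8090393 = 6168.9896
  (1/2) ln(2 pi * 906) = (1/2) ln(5692.5659) = 4.3235
  1/(12*906) = 0.0001
  ln(906!) ~ 6168.9896 - 906 + 4.3235 + 0.0001 = 5267.3132
Convert to base 2: log2(906!) = 5267.3132 / ln 2 = 5267.3132 / 0.69314718 = 7599.1266
ceil(7599.1266) = 7600


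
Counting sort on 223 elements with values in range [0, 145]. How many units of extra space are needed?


Output array size: 223 (to store sorted result)
Count array size: 146 (one slot per possible value, range 0 to 145)
Total extra space = 223 + 146 = 369


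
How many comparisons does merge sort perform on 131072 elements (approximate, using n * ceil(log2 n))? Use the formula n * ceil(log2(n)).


Recursion depth: ceil(log2(131072)) = 17
Each recursion level merges n = 131072 elements
Total = 131072 * 17 = 2228224


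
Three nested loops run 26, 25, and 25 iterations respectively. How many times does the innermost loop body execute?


Loop 1 (outermost): 26 iterations
Loop 2 (middle): 25 iterations per outer
Loop 3 (innermost): 25 iterations per middle
Total = 26 * 25 * 25 = 16250


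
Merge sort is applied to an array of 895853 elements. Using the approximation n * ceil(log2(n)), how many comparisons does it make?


Merge sort divides the array into halves recursively.
Number of levels = ceil(log2(895853)) = 20
At each level, approximately n = 895853 comparisons are needed for merging.
Total comparisons ~ n * ceil(log2(n)) = 895853 * 20 = 17917060


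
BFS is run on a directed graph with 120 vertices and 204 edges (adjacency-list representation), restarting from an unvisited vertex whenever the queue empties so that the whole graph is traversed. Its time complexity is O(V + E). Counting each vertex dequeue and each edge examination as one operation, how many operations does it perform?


A full BFS traversal dequeues each vertex exactly once and examines each directed edge exactly once.
V = 120 (vertex processing cost)
E = 204 (edge examination cost)
Total operations proportional to V + E = 120 + 204 = 324


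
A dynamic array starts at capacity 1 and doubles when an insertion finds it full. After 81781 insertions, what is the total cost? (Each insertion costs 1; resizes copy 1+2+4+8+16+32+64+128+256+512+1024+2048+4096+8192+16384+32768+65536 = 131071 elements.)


Insertion cost: 81781 (one per element)
Resizes occur just before inserting elements 2, 3, 5, 9, ...
Elements copied at each resize: 1 + 2 + 4 + 8 + 16 + 32 + 64 + 128 + 256 + 512 + 1024 + 2048 + 4096 + 8192 + 16384 + 32768 + 65536
Sum of copies = 131071 (geometric series: 2^k - 1)
Total = 81781 + 131071 = 212852


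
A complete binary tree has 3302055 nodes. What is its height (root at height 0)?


In a complete binary tree, level k holds nodes 2^k .. 2^(k+1)-1 (1-indexed).
Height = floor(log2(n)) = floor(log2(3302055)) = 21
Check: 2^21 = 2097152 <= 3302055 < 4194304 = 2^22


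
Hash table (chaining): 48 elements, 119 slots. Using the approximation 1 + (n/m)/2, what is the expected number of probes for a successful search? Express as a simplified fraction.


Computing expected probes:
alpha = 48/119
= 1 + alpha/2
= 1 + 48/(2*119)
= (2*119 + 48) / (2*119)
= 286/238 = 143/119


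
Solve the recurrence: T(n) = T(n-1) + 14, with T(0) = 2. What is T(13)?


Unrolling the recurrence:
T(13) = T(12) + 14
       = T(11) + 14 + 14
       = T(10) + 14*3
       ...
       = T(0) + 14*13
       = 2 + 182 = 184


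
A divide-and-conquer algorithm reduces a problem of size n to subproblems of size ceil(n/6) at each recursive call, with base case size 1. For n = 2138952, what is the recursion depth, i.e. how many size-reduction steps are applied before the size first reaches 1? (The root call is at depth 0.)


Each step divides the size by 6 (rounding up); after k steps the size is ceil(n/6^k), which equals 1 exactly when 6^k >= n.
So the depth is the smallest k with 6^k >= 2138952, i.e. ceil(log_6(2138952)).
6^8 = 1679616 < 2138952 <= 10077696 = 6^9
Recursion depth = 9


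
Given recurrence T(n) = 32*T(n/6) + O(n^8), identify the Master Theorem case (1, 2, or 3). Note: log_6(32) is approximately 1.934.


Master Theorem parameters: a=32, b=6, c=8
log_b(a) = 1.934
Compare b^c with a: 6^8 = 1679616 > 32, so c > log_b(a).
Comparing c=8 vs log_b(a)=1.934:
8 > 1.934 => Case 3
Result: T(n) = O(n^8)
Master Theorem case = 3


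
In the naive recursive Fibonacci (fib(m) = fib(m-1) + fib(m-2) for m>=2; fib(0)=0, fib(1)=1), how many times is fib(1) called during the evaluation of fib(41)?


Let N(m) = number of times fib(m) is called while evaluating fib(41).
N(41) = 1 (the initial call).
N(40) = 1 (only fib(41) calls it).
For 1 <= m <= 39: fib(m) is called by fib(m+1) and fib(m+2), so
  N(m) = N(m+1) + N(m+2).
fib(0) is called only by fib(2), so N(0) = N(2).
Walk down from m=41:
  N(41)=1, N(40)=1, N(39)=2, N(38)=3, N(37)=5, N(36)=8, N(35)=13, N(34)=21, N(33)=34, N(32)=55, N(31)=89, N(30)=144, N(29)=233, N(28)=377, N(27)=610, N(26)=987, N(25)=1597, N(24)=2584, N(23)=4181, N(22)=6765, N(21)=10946, N(20)=17711, N(19)=28657, N(18)=46368, N(17)=75025, N(16)=121393, N(15)=196418, N(14)=317811, N(13)=514229, N(12)=832040, N(11)=1346269, N(10)=2178309, N(9)=3524578, N(8)=5702887, N(7)=9227465, N(6)=14930352, N(5)=24157817, N(4)=39088169, N(3)=63245986, N(2)=102334155, N(1)=165580141
N(1) = 165580141


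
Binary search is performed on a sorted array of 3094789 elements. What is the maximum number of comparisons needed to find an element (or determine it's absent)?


Binary search halves the search space each comparison:
  Step 1: search space = 3094789 -> 1547394
  Step 2: search space = 1547394 -> 773697
  Step 3: search space = 773697 -> 386848
  Step 4: search space = 386848 -> 193424
  Step 5: search space = 193424 -> 96712
  Step 6: search space = 96712 -> 48356
  Step 7: search space = 48356 -> 24178
  Step 8: search space = 24178 -> 12089
  Step 9: search space = 12089 -> 6044
  Step 10: search space = 6044 -> 3022
  Step 11: search space = 3022 -> 1511
  Step 12: search space = 1511 -> 755
  Step 13: search space = 755 -> 377
  Step 14: search space = 377 -> 188
  Step 15: search space = 188 -> 94
  Step 16: search space = 94 -> 47
  Step 17: search space = 47 -> 23
  Step 18: search space = 23 -> 11
  Step 19: search space = 11 -> 5
  Step 20: search space = 5 -> 2
  Step 21: search space = 2 -> 1
  Step 22: search space = 1 (final check)
Maximum comparisons = floor(log2(3094789)) + 1 = 21 + 1 = 22


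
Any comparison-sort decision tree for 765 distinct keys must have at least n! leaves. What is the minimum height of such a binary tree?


A binary decision tree of height h has at most 2^h leaves and needs at least n! of them, so h >= ceil(log2(n!)).
765! is far too large to multiply out, so use Stirling's series:
  ln(n!) ~ n ln n - n + (1/2) ln(2 pi n) + 1/(12n)  (error below 1/(360 n^3), negligible here)
  ln(765) = 6.6398758
  n ln n = 765 * 6.6398758 = 5079.5050
  (1/2) ln(2 pi * 765) = (1/2) ln(4806.6368) = 4.2389
  1/(12*765) = 0.0001
  ln(765!) ~ 5079.5050 - 765 + 4.2389 + 0.0001 = 4318.7440
Convert to base 2: log2(765!) = 4318.7440 / ln 2 = 4318.7440 / 0.69314718 = 6230.6306
ceil(6230.6306) = 6231


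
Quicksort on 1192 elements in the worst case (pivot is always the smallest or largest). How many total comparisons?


In the worst case, each partition step picks the worst pivot:
  Partition 1: 1191 comparisons (n-1 elements to compare)
  Partition 2: 1190 comparisons
  Partition 3: 1189 comparisons
  Partition 4: 1188 comparisons
  Partition 5: 1187 comparisons
  ...
  Last partition: 0 comparisons
Total = (n-1) + (n-2) + ... + 1 + 0 = n*(n-1)/2
= 1192*1191/2 = 709836


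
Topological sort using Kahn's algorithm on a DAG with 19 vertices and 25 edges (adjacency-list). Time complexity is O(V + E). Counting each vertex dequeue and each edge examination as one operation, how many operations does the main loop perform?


Kahn's algorithm:
  1. Compute in-degrees: O(V + E)
  2. Process queue: each vertex dequeued once (O(V))
     each edge examined once (O(E))
Total = V + E = 19 + 25 = 44


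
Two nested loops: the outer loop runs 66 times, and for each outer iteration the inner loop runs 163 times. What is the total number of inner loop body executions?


Outer loop: 66 iterations
Inner loop: 163 iterations per outer iteration
Total = 66 * 163 = 10758


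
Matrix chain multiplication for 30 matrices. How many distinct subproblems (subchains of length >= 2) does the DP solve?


Subproblems are indexed by (i, j) where i < j.
Number of such pairs = n*(n-1)/2
= 30 * 29 / 2
= 435


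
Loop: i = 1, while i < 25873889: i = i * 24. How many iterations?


i multiplies by 24 each step:
i = 1 -> 24 -> 576 -> 13824 -> 331776 -> 7962624 -> 191102976 (stop)
Iterations = ceil(log_24(25873889)) = 6


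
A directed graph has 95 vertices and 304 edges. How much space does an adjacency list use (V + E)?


Adjacency list: one list head per vertex + one entry per edge
Vertex heads: 95
Edge entries: 304
Total = 95 + 304 = 399


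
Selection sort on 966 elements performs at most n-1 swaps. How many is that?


Each of the 965 passes places one element in its final position.
Pass 1: swap minimum into position 0
Pass 2: swap minimum of remaining into position 1
...
Pass 965: last two elements, one swap
Maximum swaps = 966 - 1 = 965


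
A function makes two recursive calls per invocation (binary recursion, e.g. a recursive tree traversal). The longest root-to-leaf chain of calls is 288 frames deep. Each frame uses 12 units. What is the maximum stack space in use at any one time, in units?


Binary recursion: the two calls run one after the other, so only one root-to-leaf chain of frames is on the stack at a time.
Maximum depth (longest chain) = 288 frames
Each frame = 12 units
Max stack space = 288 * 12 = 3456


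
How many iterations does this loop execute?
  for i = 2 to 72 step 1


The loop variable i takes values starting at 2 and increments by 1 each iteration.
Sequence: i = 2, 3, 4, 5, 6, 7, 8, 9, 10, ...
The upper bound 72 is inclusive, so the count is floor((last - first) / step) + 1:
floor((72 - 2) / 1) + 1 = floor(70/1) + 1 = 70 + 1 = 71


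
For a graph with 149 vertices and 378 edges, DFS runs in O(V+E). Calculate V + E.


A full DFS traversal visits each vertex once and examines each edge once.
V = 149
E = 378
Sum = 149 + 378 = 527


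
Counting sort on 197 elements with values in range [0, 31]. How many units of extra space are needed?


Output array size: 197 (to store sorted result)
Count array size: 32 (one slot per possible value, range 0 to 31)
Total extra space = 197 + 32 = 229


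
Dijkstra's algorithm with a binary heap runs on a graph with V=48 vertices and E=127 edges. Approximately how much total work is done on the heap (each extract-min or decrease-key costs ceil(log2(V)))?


Dijkstra with a binary heap: each vertex is extracted once, each edge may relax once.
Each heap operation costs O(log V).
V + E = 48 + 127 = 175
ceil(log2(48)) = 6 (since 2^5 = 32 < 48 <= 64 = 2^6)
Total heap work = (V+E) * ceil(log2(V)) = 175 * 6 = 1050


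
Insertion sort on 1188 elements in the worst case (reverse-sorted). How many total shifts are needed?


In the worst case (reverse-sorted), each element shifts past all previous:
  Element 1: 1 shifts
  Element 2: 2 shifts
  Element 3: 3 shifts
  Element 4: 4 shifts
  Element 5: 5 shifts
  ...
  Element 1187: 1187 shifts
Total = 1 + 2 + ... + 1187
= 1188*(1188-1)/2 = 705078


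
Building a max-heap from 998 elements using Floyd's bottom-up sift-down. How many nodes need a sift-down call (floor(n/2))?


In a heap of 998 elements (0-indexed array):
  Last element index: 997
  Parent of last element: floor((997 - 1) / 2) = 498
  Internal nodes: indices 0 to 498
  Count = floor(998/2) = 499


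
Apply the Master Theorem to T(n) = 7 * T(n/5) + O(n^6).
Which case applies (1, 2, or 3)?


The Master Theorem: T(n) = a*T(n/b) + O(n^c)
  a = 7, b = 5, c = 6
log_b(a) = log_5(7) ~ 1.209
Compare b^c with a: 5^6 = 15625 > 7, so c > log_b(a).
Since c > log_b(a), Case 3 applies.
T(n) = O(n^6)
Master Theorem case = 3


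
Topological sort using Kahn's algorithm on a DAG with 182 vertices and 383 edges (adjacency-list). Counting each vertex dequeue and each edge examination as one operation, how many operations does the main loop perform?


Kahn's algorithm:
  1. Compute in-degrees: O(V + E)
  2. Process queue: each vertex dequeued once (O(V))
     each edge examined once (O(E))
Total = V + E = 182 + 383 = 565


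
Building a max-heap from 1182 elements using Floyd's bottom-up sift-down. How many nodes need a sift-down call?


In a heap of 1182 elements (0-indexed array):
  Last element index: 1181
  Parent of last element: floor((1181 - 1) / 2) = 590
  Internal nodes: indices 0 to 590
  Count = floor(1182/2) = 591


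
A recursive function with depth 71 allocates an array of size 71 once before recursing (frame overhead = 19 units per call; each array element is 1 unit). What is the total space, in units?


Array allocation: 71 units (allocated once)
Stack frames: 71 deep * 19 per frame = 1349 units
Total = 71 + 1349 = 1420


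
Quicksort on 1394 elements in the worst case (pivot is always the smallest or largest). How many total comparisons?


In the worst case, each partition step picks the worst pivot:
  Partition 1: 1393 comparisons (n-1 elements to compare)
  Partition 2: 1392 comparisons
  Partition 3: 1391 comparisons
  Partition 4: 1390 comparisons
  Partition 5: 1389 comparisons
  ...
  Last partition: 0 comparisons
Total = (n-1) + (n-2) + ... + 1 + 0 = n*(n-1)/2
= 1394*1393/2 = 970921


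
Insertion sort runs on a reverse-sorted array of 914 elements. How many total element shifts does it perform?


Sum of shifts = 1 + 2 + 3 + ... + 913
= 914 * 913 / 2
= 834482 / 2
= 417241
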